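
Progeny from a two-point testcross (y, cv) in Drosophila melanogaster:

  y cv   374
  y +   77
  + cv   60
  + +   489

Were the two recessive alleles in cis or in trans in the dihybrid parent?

The two most frequent classes are + + (489) and y cv (374); these are the parental (non-recombinant) types.
So the F1 carried + + on one chromosome and y cv on the other — the recessive alleles are on the same chromosome (cis / coupling).

cis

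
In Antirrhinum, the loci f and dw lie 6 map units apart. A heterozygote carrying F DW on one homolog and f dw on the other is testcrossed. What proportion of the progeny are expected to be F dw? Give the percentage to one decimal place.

A map distance of 6 map units corresponds to a recombination frequency of 0.060.
The F1 is F DW / f dw, so F dw is a recombinant gamete class with expected frequency r/2 = 0.060/2 = 0.0300.
That is 0.0300 = 3.0% of the progeny.

3.0%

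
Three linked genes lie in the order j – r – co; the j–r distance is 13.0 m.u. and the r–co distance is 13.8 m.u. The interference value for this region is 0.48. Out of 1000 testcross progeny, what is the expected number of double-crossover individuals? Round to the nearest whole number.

Map distances give recombination frequencies of 0.130 and 0.138 for the two intervals.
With interference 0.48 (so coincidence = 0.52), expected double-crossover frequency = 0.130 × 0.138 × 0.52 = 0.00933.
Expected number = 0.00933 × 1000 = 9.33 ≈ 9.

9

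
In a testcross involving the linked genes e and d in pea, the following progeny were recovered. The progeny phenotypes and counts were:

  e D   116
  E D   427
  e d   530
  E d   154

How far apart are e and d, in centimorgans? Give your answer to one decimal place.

22.0 centimorgans

The two most frequent classes, E D (427) and e d (530), are the parental types, so the F1 was E D / e d.
The recombinant classes are E d and e D: 154 + 116 = 270.
Recombination frequency = 270/1227 = 0.2200 ≈ 22.0%, i.e. 22.0 centimorgans.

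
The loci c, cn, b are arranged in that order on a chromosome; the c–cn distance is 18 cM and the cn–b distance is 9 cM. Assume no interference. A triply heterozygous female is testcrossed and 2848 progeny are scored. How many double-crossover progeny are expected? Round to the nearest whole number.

46

Map distances give recombination frequencies of 0.180 and 0.090 for the two intervals.
With no interference, expected double-crossover frequency = 0.180 × 0.090 = 0.01620.
Expected number = 0.01620 × 2848 = 46.14 ≈ 46.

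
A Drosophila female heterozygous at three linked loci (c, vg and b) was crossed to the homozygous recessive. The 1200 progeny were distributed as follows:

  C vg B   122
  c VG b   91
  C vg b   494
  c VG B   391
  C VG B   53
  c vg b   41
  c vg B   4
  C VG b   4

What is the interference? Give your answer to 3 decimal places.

The two most frequent reciprocal classes, C vg b and c VG B, are the parental types, so the F1 was C vg b / c VG B.
The two rarest classes, C VG b and c vg B, are the double crossovers. Comparing them with the parentals, only the vg allele has switched, so vg is the middle locus and the order is b – vg – c.
b–vg: (213 + 8)/1200 = 0.1842; vg–c: (94 + 8)/1200 = 0.0850.
Expected DCO frequency = 0.1842 × 0.0850 ≈ 0.01566; observed = 8/1200 ≈ 0.00667.
Coefficient of coincidence = 0.00667/0.01566 ≈ 0.426; interference = 1 − 0.426 = 0.574.

0.574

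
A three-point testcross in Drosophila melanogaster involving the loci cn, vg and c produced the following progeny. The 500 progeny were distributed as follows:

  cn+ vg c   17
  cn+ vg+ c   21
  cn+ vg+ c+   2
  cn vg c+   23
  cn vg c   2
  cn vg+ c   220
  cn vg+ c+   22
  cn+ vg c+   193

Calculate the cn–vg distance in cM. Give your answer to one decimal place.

The two most frequent reciprocal classes, cn+ vg c+ and cn vg+ c, are the parental types, so the F1 was cn+ vg c+ / cn vg+ c.
The two rarest classes, cn+ vg+ c+ and cn vg c, are the double crossovers. Comparing them with the parentals, only the vg allele has switched, so vg is the middle locus and the order is cn – vg – c.
Crossovers in the cn–vg interval produce the single-crossover classes cn vg c+ and cn+ vg+ c (23 + 21 = 44) plus the double crossovers (4).
RF(cn–vg) = (44 + 4) / 500 = 48/500 = 0.0960 → 9.6 cM.

9.6 cM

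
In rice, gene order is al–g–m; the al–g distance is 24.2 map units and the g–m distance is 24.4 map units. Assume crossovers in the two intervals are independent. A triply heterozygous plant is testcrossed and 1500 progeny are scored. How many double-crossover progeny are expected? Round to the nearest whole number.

89

Map distances give recombination frequencies of 0.242 and 0.244 for the two intervals.
With no interference, expected double-crossover frequency = 0.242 × 0.244 = 0.05905.
Expected number = 0.05905 × 1500 = 88.57 ≈ 89.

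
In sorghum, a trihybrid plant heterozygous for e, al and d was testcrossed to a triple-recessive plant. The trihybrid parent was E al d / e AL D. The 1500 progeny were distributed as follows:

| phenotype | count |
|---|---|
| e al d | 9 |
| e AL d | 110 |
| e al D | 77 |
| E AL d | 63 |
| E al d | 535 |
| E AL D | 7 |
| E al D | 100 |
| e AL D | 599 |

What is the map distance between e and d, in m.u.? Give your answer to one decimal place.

The two rarest classes, e al d and E AL D, are the double crossovers. Comparing them with the parentals, only the e allele has switched, so e is the middle locus and the order is d – e – al.
Crossovers in the d–e interval produce the single-crossover classes E al D and e AL d (100 + 110 = 210) plus the double crossovers (16).
RF(d–e) = (210 + 16) / 1500 = 226/1500 = 0.1507 → 15.1 m.u.

15.1 m.u.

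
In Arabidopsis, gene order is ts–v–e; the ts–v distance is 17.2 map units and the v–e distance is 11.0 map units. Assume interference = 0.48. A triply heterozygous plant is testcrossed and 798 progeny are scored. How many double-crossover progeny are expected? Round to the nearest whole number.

Map distances give recombination frequencies of 0.172 and 0.110 for the two intervals.
With interference 0.48 (so coincidence = 0.52), expected double-crossover frequency = 0.172 × 0.110 × 0.52 = 0.00984.
Expected number = 0.00984 × 798 = 7.85 ≈ 8.

8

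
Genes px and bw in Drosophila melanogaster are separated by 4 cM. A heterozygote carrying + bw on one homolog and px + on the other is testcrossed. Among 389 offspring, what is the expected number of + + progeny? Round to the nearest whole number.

8

A map distance of 4 cM corresponds to a recombination frequency of 0.040.
The F1 is + bw / px +, so + + is a recombinant gamete class with expected frequency r/2 = 0.040/2 = 0.0200.
Expected number = 0.0200 × 389 = 7.78 ≈ 8.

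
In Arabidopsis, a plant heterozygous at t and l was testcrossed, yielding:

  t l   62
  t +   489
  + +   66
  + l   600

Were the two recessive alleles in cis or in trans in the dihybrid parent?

The two most frequent classes are + l (600) and t + (489); these are the parental (non-recombinant) types.
So the F1 carried + l on one chromosome and t + on the other — the recessive alleles are on opposite chromosomes (trans / repulsion).

trans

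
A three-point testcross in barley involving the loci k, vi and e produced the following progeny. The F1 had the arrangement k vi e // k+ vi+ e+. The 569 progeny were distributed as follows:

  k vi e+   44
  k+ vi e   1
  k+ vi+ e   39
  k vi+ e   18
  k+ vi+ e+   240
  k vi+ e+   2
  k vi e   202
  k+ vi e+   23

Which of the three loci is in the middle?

k

The two rarest classes, k+ vi e and k vi+ e+, are the double crossovers. Comparing them with the parentals, only the k allele has switched, so k is the middle locus and the order is e – k – vi.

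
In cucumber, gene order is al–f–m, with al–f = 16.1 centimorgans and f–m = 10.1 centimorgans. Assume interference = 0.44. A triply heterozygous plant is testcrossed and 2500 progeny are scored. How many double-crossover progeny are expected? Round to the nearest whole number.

Map distances give recombination frequencies of 0.161 and 0.101 for the two intervals.
With interference 0.44 (so coincidence = 0.56), expected double-crossover frequency = 0.161 × 0.101 × 0.56 = 0.00911.
Expected number = 0.00911 × 2500 = 22.77 ≈ 23.

23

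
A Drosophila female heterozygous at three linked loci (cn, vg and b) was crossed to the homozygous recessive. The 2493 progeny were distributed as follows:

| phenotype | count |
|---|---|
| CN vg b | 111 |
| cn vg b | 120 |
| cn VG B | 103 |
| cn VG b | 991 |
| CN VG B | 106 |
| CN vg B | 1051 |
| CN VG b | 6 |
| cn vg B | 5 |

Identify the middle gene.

The two most frequent reciprocal classes, CN vg B and cn VG b, are the parental types, so the F1 was CN vg B / cn VG b.
The two rarest classes, cn vg B and CN VG b, are the double crossovers. Comparing them with the parentals, only the cn allele has switched, so cn is the middle locus and the order is b – cn – vg.

cn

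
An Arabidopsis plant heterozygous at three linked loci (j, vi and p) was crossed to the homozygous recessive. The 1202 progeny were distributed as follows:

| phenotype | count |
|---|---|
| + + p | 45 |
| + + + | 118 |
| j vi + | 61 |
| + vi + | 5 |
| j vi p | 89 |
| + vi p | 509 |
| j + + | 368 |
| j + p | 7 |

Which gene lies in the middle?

p

The two most frequent reciprocal classes, j + + and + vi p, are the parental types, so the F1 was j + + / + vi p.
The two rarest classes, j + p and + vi +, are the double crossovers. Comparing them with the parentals, only the p allele has switched, so p is the middle locus and the order is j – p – vi.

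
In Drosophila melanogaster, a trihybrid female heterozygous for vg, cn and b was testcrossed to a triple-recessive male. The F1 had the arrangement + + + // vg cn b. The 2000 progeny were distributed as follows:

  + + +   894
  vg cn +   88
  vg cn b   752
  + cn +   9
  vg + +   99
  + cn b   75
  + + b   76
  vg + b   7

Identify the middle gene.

cn

The two rarest classes, + cn + and vg + b, are the double crossovers. Comparing them with the parentals, only the cn allele has switched, so cn is the middle locus and the order is b – cn – vg.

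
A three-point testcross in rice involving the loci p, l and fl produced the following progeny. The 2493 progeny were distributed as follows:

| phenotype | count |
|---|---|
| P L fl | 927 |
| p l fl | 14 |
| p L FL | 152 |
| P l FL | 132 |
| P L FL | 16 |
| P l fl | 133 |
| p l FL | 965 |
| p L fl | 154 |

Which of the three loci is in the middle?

The two most frequent reciprocal classes, P L fl and p l FL, are the parental types, so the F1 was P L fl / p l FL.
The two rarest classes, P L FL and p l fl, are the double crossovers. Comparing them with the parentals, only the fl allele has switched, so fl is the middle locus and the order is p – fl – l.

fl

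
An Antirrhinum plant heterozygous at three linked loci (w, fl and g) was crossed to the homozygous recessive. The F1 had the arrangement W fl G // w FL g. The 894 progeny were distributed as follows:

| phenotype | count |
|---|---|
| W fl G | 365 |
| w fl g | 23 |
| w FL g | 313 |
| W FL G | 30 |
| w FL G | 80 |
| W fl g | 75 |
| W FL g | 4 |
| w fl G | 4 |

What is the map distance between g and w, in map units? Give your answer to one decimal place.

The two rarest classes, w fl G and W FL g, are the double crossovers. Comparing them with the parentals, only the w allele has switched, so w is the middle locus and the order is g – w – fl.
Crossovers in the g–w interval produce the single-crossover classes W fl g and w FL G (75 + 80 = 155) plus the double crossovers (8).
RF(g–w) = (155 + 8) / 894 = 163/894 = 0.1823 → 18.2 map units.

18.2 map units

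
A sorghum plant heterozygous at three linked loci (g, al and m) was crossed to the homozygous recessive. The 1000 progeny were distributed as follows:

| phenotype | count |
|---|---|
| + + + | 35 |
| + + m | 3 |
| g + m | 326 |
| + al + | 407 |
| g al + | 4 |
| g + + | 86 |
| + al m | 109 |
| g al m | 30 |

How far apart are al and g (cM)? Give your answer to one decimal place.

The two most frequent reciprocal classes, + al + and g + m, are the parental types, so the F1 was + al + / g + m.
The two rarest classes, g al + and + + m, are the double crossovers. Comparing them with the parentals, only the g allele has switched, so g is the middle locus and the order is al – g – m.
Crossovers in the al–g interval produce the single-crossover classes + + + and g al m (35 + 30 = 65) plus the double crossovers (7).
RF(al–g) = (65 + 7) / 1000 = 72/1000 = 0.0720 → 7.2 cM.

7.2 cM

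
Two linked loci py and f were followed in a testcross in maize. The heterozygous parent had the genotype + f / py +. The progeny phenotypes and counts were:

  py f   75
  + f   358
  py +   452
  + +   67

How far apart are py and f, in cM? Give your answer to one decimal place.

The recombinant classes are + + and py f: 67 + 75 = 142.
Recombination frequency = 142/952 = 0.1492 ≈ 14.9%, i.e. 14.9 cM.

14.9 cM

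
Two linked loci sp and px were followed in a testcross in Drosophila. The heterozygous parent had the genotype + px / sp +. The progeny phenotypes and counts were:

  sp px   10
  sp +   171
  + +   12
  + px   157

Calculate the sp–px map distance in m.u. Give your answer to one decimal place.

The recombinant classes are + + and sp px: 12 + 10 = 22.
Recombination frequency = 22/350 = 0.0629 ≈ 6.3%, i.e. 6.3 m.u.

6.3 m.u.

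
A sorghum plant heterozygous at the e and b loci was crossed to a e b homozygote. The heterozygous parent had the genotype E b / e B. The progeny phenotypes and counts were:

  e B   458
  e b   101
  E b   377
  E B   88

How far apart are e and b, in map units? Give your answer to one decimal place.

The recombinant classes are E B and e b: 88 + 101 = 189.
Recombination frequency = 189/1024 = 0.1846 ≈ 18.5%, i.e. 18.5 map units.

18.5 map units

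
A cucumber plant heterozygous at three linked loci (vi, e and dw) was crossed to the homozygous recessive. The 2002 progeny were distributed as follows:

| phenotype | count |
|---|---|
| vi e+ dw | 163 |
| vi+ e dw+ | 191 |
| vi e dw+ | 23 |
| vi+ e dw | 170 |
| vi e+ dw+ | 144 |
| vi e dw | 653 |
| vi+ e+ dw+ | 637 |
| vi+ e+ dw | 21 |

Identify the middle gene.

The two most frequent reciprocal classes, vi e dw and vi+ e+ dw+, are the parental types, so the F1 was vi e dw / vi+ e+ dw+.
The two rarest classes, vi e dw+ and vi+ e+ dw, are the double crossovers. Comparing them with the parentals, only the dw allele has switched, so dw is the middle locus and the order is e – dw – vi.

dw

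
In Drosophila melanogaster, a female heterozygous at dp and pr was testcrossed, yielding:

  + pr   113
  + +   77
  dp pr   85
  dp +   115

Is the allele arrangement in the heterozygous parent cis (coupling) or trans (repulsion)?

The two most frequent classes are + pr (113) and dp + (115); these are the parental (non-recombinant) types.
So the F1 carried + pr on one chromosome and dp + on the other — the recessive alleles are on opposite chromosomes (trans / repulsion).

trans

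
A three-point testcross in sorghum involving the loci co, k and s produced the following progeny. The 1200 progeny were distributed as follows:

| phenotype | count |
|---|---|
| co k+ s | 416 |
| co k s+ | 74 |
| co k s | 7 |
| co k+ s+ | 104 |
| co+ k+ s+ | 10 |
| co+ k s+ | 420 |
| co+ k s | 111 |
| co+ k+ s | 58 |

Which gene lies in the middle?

k

The two most frequent reciprocal classes, co k+ s and co+ k s+, are the parental types, so the F1 was co k+ s / co+ k s+.
The two rarest classes, co k s and co+ k+ s+, are the double crossovers. Comparing them with the parentals, only the k allele has switched, so k is the middle locus and the order is co – k – s.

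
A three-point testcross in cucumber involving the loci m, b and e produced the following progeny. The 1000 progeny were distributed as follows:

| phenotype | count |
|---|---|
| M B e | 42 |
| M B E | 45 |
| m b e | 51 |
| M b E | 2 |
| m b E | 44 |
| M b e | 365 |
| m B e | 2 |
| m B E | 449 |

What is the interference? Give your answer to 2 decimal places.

The two most frequent reciprocal classes, m B E and M b e, are the parental types, so the F1 was m B E / M b e.
The two rarest classes, m B e and M b E, are the double crossovers. Comparing them with the parentals, only the e allele has switched, so e is the middle locus and the order is m – e – b.
m–e: (96 + 4)/1000 = 0.1000; e–b: (86 + 4)/1000 = 0.0900.
Expected DCO frequency = 0.1000 × 0.0900 ≈ 0.00900; observed = 4/1000 ≈ 0.00400.
Coefficient of coincidence = 0.00400/0.00900 ≈ 0.44; interference = 1 − 0.44 = 0.56.

0.56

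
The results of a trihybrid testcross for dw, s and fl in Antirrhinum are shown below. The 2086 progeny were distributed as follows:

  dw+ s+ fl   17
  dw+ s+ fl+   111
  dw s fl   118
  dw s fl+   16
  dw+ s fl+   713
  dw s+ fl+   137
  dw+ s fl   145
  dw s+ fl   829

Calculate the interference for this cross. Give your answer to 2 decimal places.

The two most frequent reciprocal classes, dw s+ fl and dw+ s fl+, are the parental types, so the F1 was dw s+ fl / dw+ s fl+.
The two rarest classes, dw+ s+ fl and dw s fl+, are the double crossovers. Comparing them with the parentals, only the dw allele has switched, so dw is the middle locus and the order is fl – dw – s.
fl–dw: (282 + 33)/2086 = 0.1510; dw–s: (229 + 33)/2086 = 0.1256.
Expected DCO frequency = 0.1510 × 0.1256 ≈ 0.01897; observed = 33/2086 ≈ 0.01582.
Coefficient of coincidence = 0.01582/0.01897 ≈ 0.83; interference = 1 − 0.83 = 0.17.

0.17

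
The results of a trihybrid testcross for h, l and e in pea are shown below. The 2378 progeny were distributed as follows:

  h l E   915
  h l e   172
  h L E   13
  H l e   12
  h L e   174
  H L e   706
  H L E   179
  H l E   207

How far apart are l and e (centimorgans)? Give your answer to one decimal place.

The two most frequent reciprocal classes, h l E and H L e, are the parental types, so the F1 was h l E / H L e.
The two rarest classes, h L E and H l e, are the double crossovers. Comparing them with the parentals, only the l allele has switched, so l is the middle locus and the order is h – l – e.
Crossovers in the l–e interval produce the single-crossover classes h l e and H L E (172 + 179 = 351) plus the double crossovers (25).
RF(l–e) = (351 + 25) / 2378 = 376/2378 = 0.1581 → 15.8 centimorgans.

15.8 centimorgans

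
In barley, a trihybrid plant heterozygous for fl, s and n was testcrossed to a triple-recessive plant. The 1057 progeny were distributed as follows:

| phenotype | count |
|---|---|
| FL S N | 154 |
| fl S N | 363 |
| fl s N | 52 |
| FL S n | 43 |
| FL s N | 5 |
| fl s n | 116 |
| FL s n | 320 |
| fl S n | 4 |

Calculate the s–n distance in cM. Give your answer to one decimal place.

The two most frequent reciprocal classes, FL s n and fl S N, are the parental types, so the F1 was FL s n / fl S N.
The two rarest classes, FL s N and fl S n, are the double crossovers. Comparing them with the parentals, only the n allele has switched, so n is the middle locus and the order is s – n – fl.
Crossovers in the s–n interval produce the single-crossover classes FL S n and fl s N (43 + 52 = 95) plus the double crossovers (9).
RF(s–n) = (95 + 9) / 1057 = 104/1057 = 0.0984 → 9.8 cM.

9.8 cM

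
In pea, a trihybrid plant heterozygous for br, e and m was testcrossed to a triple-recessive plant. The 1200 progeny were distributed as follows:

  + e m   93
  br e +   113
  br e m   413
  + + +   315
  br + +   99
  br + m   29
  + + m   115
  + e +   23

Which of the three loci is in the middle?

e

The two most frequent reciprocal classes, br e m and + + +, are the parental types, so the F1 was br e m / + + +.
The two rarest classes, br + m and + e +, are the double crossovers. Comparing them with the parentals, only the e allele has switched, so e is the middle locus and the order is br – e – m.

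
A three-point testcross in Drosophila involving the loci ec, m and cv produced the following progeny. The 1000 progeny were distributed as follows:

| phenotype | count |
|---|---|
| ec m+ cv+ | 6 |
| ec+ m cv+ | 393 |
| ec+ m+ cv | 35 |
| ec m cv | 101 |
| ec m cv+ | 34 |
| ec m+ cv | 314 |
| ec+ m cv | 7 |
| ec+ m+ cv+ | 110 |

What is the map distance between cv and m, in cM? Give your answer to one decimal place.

22.4 cM

The two most frequent reciprocal classes, ec m+ cv and ec+ m cv+, are the parental types, so the F1 was ec m+ cv / ec+ m cv+.
The two rarest classes, ec m+ cv+ and ec+ m cv, are the double crossovers. Comparing them with the parentals, only the cv allele has switched, so cv is the middle locus and the order is m – cv – ec.
Crossovers in the m–cv interval produce the single-crossover classes ec m cv and ec+ m+ cv+ (101 + 110 = 211) plus the double crossovers (13).
RF(m–cv) = (211 + 13) / 1000 = 224/1000 = 0.2240 → 22.4 cM.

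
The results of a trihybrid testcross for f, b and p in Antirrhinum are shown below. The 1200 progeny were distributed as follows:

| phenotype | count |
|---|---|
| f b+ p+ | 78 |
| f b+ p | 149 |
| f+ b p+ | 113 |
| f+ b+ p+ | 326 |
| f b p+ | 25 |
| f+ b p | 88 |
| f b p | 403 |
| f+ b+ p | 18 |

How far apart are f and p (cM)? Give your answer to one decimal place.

17.4 cM

The two most frequent reciprocal classes, f b p and f+ b+ p+, are the parental types, so the F1 was f b p / f+ b+ p+.
The two rarest classes, f b p+ and f+ b+ p, are the double crossovers. Comparing them with the parentals, only the p allele has switched, so p is the middle locus and the order is b – p – f.
Crossovers in the p–f interval produce the single-crossover classes f+ b p and f b+ p+ (88 + 78 = 166) plus the double crossovers (43).
RF(p–f) = (166 + 43) / 1200 = 209/1200 = 0.1742 → 17.4 cM.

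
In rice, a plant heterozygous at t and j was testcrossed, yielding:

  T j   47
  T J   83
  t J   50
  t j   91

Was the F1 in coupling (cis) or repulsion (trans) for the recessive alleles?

The two most frequent classes are T J (83) and t j (91); these are the parental (non-recombinant) types.
So the F1 carried T J on one chromosome and t j on the other — the recessive alleles are on the same chromosome (cis / coupling).

cis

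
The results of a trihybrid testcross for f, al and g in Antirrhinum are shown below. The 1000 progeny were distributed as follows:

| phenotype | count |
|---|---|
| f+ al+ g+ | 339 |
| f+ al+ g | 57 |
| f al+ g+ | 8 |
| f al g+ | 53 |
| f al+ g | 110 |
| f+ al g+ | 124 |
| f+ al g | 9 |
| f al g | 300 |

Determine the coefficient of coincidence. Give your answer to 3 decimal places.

The two most frequent reciprocal classes, f+ al+ g+ and f al g, are the parental types, so the F1 was f+ al+ g+ / f al g.
The two rarest classes, f al+ g+ and f+ al g, are the double crossovers. Comparing them with the parentals, only the f allele has switched, so f is the middle locus and the order is g – f – al.
g–f: (110 + 17)/1000 = 0.1270; f–al: (234 + 17)/1000 = 0.2510.
Expected DCO frequency = 0.1270 × 0.2510 ≈ 0.03188; observed = 17/1000 ≈ 0.01700.
Coefficient of coincidence = 0.01700/0.03188 ≈ 0.533.

0.533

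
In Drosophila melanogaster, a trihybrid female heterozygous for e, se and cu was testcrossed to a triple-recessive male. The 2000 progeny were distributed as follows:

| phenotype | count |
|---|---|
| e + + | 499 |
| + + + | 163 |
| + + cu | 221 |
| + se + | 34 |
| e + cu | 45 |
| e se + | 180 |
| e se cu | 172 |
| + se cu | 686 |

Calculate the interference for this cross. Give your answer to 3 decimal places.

The two most frequent reciprocal classes, e + + and + se cu, are the parental types, so the F1 was e + + / + se cu.
The two rarest classes, e + cu and + se +, are the double crossovers. Comparing them with the parentals, only the cu allele has switched, so cu is the middle locus and the order is e – cu – se.
e–cu: (335 + 79)/2000 = 0.2070; cu–se: (401 + 79)/2000 = 0.2400.
Expected DCO frequency = 0.2070 × 0.2400 ≈ 0.04968; observed = 79/2000 ≈ 0.03950.
Coefficient of coincidence = 0.03950/0.04968 ≈ 0.795; interference = 1 − 0.795 = 0.205.

0.205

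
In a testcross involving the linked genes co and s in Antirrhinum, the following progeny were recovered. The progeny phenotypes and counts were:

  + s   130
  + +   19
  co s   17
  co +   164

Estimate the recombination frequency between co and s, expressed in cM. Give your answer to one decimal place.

The two most frequent classes, + s (130) and co + (164), are the parental types, so the F1 was + s / co +.
The recombinant classes are + + and co s: 19 + 17 = 36.
Recombination frequency = 36/330 = 0.1091 ≈ 10.9%, i.e. 10.9 cM.

10.9 cM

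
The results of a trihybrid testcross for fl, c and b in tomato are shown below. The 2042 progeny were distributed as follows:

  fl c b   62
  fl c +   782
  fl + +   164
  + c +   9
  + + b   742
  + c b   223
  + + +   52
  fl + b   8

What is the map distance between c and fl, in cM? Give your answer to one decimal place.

The two most frequent reciprocal classes, fl c + and + + b, are the parental types, so the F1 was fl c + / + + b.
The two rarest classes, + c + and fl + b, are the double crossovers. Comparing them with the parentals, only the fl allele has switched, so fl is the middle locus and the order is c – fl – b.
Crossovers in the c–fl interval produce the single-crossover classes fl + + and + c b (164 + 223 = 387) plus the double crossovers (17).
RF(c–fl) = (387 + 17) / 2042 = 404/2042 = 0.1978 → 19.8 cM.

19.8 cM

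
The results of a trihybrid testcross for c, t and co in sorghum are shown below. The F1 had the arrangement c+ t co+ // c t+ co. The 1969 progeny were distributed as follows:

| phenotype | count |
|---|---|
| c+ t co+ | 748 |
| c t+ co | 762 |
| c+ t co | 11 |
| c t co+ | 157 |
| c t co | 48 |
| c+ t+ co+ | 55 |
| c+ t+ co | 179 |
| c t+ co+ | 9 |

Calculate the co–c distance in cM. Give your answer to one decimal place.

18.1 cM

The two rarest classes, c+ t co and c t+ co+, are the double crossovers. Comparing them with the parentals, only the co allele has switched, so co is the middle locus and the order is c – co – t.
Crossovers in the c–co interval produce the single-crossover classes c t co+ and c+ t+ co (157 + 179 = 336) plus the double crossovers (20).
RF(c–co) = (336 + 20) / 1969 = 356/1969 = 0.1808 → 18.1 cM.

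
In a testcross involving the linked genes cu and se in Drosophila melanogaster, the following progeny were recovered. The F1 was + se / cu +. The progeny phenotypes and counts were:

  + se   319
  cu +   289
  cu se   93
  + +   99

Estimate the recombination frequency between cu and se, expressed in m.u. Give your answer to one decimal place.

24.0 m.u.

The recombinant classes are + + and cu se: 99 + 93 = 192.
Recombination frequency = 192/800 = 0.2400 ≈ 24.0%, i.e. 24.0 m.u.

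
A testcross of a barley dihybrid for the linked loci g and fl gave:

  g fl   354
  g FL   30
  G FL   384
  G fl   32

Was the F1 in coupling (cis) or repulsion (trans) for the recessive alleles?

The two most frequent classes are G FL (384) and g fl (354); these are the parental (non-recombinant) types.
So the F1 carried G FL on one chromosome and g fl on the other — the recessive alleles are on the same chromosome (cis / coupling).

cis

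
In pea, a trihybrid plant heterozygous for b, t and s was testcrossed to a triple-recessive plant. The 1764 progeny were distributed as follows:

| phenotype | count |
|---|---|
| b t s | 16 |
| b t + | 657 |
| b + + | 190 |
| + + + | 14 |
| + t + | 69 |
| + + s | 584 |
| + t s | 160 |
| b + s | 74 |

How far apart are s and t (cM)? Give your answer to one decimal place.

The two most frequent reciprocal classes, + + s and b t +, are the parental types, so the F1 was + + s / b t +.
The two rarest classes, + + + and b t s, are the double crossovers. Comparing them with the parentals, only the s allele has switched, so s is the middle locus and the order is t – s – b.
Crossovers in the t–s interval produce the single-crossover classes + t s and b + + (160 + 190 = 350) plus the double crossovers (30).
RF(t–s) = (350 + 30) / 1764 = 380/1764 = 0.2154 → 21.5 cM.

21.5 cM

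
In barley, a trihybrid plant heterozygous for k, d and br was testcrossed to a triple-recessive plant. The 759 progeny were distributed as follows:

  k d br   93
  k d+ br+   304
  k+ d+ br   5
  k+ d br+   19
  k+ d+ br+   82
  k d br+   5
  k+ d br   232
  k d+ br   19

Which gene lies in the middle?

d

The two most frequent reciprocal classes, k+ d br and k d+ br+, are the parental types, so the F1 was k+ d br / k d+ br+.
The two rarest classes, k+ d+ br and k d br+, are the double crossovers. Comparing them with the parentals, only the d allele has switched, so d is the middle locus and the order is br – d – k.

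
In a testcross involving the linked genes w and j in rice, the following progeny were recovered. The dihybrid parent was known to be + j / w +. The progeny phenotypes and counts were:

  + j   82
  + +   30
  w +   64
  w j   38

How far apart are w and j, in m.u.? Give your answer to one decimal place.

31.8 m.u.

The recombinant classes are + + and w j: 30 + 38 = 68.
Recombination frequency = 68/214 = 0.3178 ≈ 31.8%, i.e. 31.8 m.u.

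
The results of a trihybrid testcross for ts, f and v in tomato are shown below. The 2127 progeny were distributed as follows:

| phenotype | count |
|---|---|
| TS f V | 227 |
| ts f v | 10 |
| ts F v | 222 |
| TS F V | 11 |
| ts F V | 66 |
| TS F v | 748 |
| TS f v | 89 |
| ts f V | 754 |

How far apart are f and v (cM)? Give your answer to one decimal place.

The two most frequent reciprocal classes, ts f V and TS F v, are the parental types, so the F1 was ts f V / TS F v.
The two rarest classes, ts f v and TS F V, are the double crossovers. Comparing them with the parentals, only the v allele has switched, so v is the middle locus and the order is f – v – ts.
Crossovers in the f–v interval produce the single-crossover classes ts F V and TS f v (66 + 89 = 155) plus the double crossovers (21).
RF(f–v) = (155 + 21) / 2127 = 176/2127 = 0.0827 → 8.3 cM.

8.3 cM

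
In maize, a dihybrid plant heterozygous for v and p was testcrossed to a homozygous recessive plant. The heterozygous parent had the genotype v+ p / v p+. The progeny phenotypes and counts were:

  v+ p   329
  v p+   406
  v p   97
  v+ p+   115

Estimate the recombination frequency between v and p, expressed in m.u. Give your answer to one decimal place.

The recombinant classes are v+ p+ and v p: 115 + 97 = 212.
Recombination frequency = 212/947 = 0.2239 ≈ 22.4%, i.e. 22.4 m.u.

22.4 m.u.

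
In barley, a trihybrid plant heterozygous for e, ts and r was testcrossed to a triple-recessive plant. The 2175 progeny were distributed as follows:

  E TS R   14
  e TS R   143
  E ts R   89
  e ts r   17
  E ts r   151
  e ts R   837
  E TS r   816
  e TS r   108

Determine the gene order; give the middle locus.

The two most frequent reciprocal classes, E TS r and e ts R, are the parental types, so the F1 was E TS r / e ts R.
The two rarest classes, E TS R and e ts r, are the double crossovers. Comparing them with the parentals, only the r allele has switched, so r is the middle locus and the order is ts – r – e.

r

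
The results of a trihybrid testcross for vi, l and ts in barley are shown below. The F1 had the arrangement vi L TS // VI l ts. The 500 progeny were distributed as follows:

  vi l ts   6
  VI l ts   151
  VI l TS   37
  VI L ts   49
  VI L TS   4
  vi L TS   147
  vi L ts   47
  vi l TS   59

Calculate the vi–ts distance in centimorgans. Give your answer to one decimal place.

18.8 centimorgans

The two rarest classes, VI L TS and vi l ts, are the double crossovers. Comparing them with the parentals, only the vi allele has switched, so vi is the middle locus and the order is l – vi – ts.
Crossovers in the vi–ts interval produce the single-crossover classes vi L ts and VI l TS (47 + 37 = 84) plus the double crossovers (10).
RF(vi–ts) = (84 + 10) / 500 = 94/500 = 0.1880 → 18.8 centimorgans.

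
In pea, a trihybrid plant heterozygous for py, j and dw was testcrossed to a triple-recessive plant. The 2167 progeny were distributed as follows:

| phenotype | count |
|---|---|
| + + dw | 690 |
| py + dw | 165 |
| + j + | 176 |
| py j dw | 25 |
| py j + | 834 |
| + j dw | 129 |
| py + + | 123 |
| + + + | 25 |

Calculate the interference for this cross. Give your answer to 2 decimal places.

The two most frequent reciprocal classes, + + dw and py j +, are the parental types, so the F1 was + + dw / py j +.
The two rarest classes, + + + and py j dw, are the double crossovers. Comparing them with the parentals, only the dw allele has switched, so dw is the middle locus and the order is j – dw – py.
j–dw: (252 + 50)/2167 = 0.1394; dw–py: (341 + 50)/2167 = 0.1804.
Expected DCO frequency = 0.1394 × 0.1804 ≈ 0.02515; observed = 50/2167 ≈ 0.02307.
Coefficient of coincidence = 0.02307/0.02515 ≈ 0.92; interference = 1 − 0.92 = 0.08.

0.08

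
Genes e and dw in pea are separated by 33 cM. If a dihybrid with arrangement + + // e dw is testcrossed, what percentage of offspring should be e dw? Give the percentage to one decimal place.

A map distance of 33 cM corresponds to a recombination frequency of 0.330.
The F1 is + + / e dw, so e dw is a parental gamete class with expected frequency (1 − r)/2 = 0.670/2 = 0.3350.
That is 0.3350 = 33.5% of the progeny.

33.5%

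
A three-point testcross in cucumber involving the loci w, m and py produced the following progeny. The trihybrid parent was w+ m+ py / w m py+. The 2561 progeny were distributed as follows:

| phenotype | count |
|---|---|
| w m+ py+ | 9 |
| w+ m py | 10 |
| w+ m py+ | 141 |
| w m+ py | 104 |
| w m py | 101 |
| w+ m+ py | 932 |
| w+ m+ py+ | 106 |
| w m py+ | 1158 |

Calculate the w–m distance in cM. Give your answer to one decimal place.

10.3 cM

The two rarest classes, w+ m py and w m+ py+, are the double crossovers. Comparing them with the parentals, only the m allele has switched, so m is the middle locus and the order is w – m – py.
Crossovers in the w–m interval produce the single-crossover classes w m+ py and w+ m py+ (104 + 141 = 245) plus the double crossovers (19).
RF(w–m) = (245 + 19) / 2561 = 264/2561 = 0.1031 → 10.3 cM.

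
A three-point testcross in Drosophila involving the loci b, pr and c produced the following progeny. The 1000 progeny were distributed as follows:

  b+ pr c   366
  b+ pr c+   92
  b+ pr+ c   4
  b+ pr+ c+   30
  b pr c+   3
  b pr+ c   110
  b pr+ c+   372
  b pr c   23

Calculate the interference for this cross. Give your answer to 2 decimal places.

0.44

The two most frequent reciprocal classes, b+ pr c and b pr+ c+, are the parental types, so the F1 was b+ pr c / b pr+ c+.
The two rarest classes, b+ pr+ c and b pr c+, are the double crossovers. Comparing them with the parentals, only the pr allele has switched, so pr is the middle locus and the order is c – pr – b.
c–pr: (202 + 7)/1000 = 0.2090; pr–b: (53 + 7)/1000 = 0.0600.
Expected DCO frequency = 0.2090 × 0.0600 ≈ 0.01254; observed = 7/1000 ≈ 0.00700.
Coefficient of coincidence = 0.00700/0.01254 ≈ 0.56; interference = 1 − 0.56 = 0.44.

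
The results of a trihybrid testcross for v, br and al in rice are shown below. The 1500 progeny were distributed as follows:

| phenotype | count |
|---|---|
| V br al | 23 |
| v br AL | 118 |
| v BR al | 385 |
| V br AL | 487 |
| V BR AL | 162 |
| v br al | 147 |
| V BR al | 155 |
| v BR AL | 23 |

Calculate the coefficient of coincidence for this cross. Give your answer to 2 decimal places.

The two most frequent reciprocal classes, V br AL and v BR al, are the parental types, so the F1 was V br AL / v BR al.
The two rarest classes, V br al and v BR AL, are the double crossovers. Comparing them with the parentals, only the al allele has switched, so al is the middle locus and the order is br – al – v.
br–al: (309 + 46)/1500 = 0.2367; al–v: (273 + 46)/1500 = 0.2127.
Expected DCO frequency = 0.2367 × 0.2127 ≈ 0.05035; observed = 46/1500 ≈ 0.03067.
Coefficient of coincidence = 0.03067/0.05035 ≈ 0.61.

0.61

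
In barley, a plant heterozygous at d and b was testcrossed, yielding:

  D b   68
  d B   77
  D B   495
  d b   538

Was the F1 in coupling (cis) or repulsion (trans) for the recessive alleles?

The two most frequent classes are D B (495) and d b (538); these are the parental (non-recombinant) types.
So the F1 carried D B on one chromosome and d b on the other — the recessive alleles are on the same chromosome (cis / coupling).

cis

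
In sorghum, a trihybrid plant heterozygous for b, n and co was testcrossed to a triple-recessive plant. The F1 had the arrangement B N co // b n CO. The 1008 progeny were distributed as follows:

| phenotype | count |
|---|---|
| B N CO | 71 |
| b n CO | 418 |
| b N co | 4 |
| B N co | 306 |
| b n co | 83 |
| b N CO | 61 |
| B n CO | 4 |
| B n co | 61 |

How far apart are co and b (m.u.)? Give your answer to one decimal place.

The two rarest classes, b N co and B n CO, are the double crossovers. Comparing them with the parentals, only the b allele has switched, so b is the middle locus and the order is n – b – co.
Crossovers in the b–co interval produce the single-crossover classes B N CO and b n co (71 + 83 = 154) plus the double crossovers (8).
RF(b–co) = (154 + 8) / 1008 = 162/1008 = 0.1607 → 16.1 m.u.

16.1 m.u.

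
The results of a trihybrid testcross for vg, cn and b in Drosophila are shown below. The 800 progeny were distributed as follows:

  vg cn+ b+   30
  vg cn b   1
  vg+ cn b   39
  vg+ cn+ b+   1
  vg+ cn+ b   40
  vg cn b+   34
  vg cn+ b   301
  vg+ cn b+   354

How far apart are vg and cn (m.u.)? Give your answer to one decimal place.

9.5 m.u.

The two most frequent reciprocal classes, vg+ cn b+ and vg cn+ b, are the parental types, so the F1 was vg+ cn b+ / vg cn+ b.
The two rarest classes, vg+ cn+ b+ and vg cn b, are the double crossovers. Comparing them with the parentals, only the cn allele has switched, so cn is the middle locus and the order is b – cn – vg.
Crossovers in the cn–vg interval produce the single-crossover classes vg cn b+ and vg+ cn+ b (34 + 40 = 74) plus the double crossovers (2).
RF(cn–vg) = (74 + 2) / 800 = 76/800 = 0.0950 → 9.5 m.u.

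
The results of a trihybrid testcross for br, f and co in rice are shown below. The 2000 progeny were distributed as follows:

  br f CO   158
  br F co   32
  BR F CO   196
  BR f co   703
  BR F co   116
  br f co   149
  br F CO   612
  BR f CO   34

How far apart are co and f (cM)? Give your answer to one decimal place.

The two most frequent reciprocal classes, BR f co and br F CO, are the parental types, so the F1 was BR f co / br F CO.
The two rarest classes, BR f CO and br F co, are the double crossovers. Comparing them with the parentals, only the co allele has switched, so co is the middle locus and the order is br – co – f.
Crossovers in the co–f interval produce the single-crossover classes BR F co and br f CO (116 + 158 = 274) plus the double crossovers (66).
RF(co–f) = (274 + 66) / 2000 = 340/2000 = 0.1700 → 17.0 cM.

17.0 cM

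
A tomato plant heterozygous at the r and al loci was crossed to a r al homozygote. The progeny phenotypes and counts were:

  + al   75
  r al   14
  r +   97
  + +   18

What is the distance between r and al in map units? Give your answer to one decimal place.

15.7 map units

The two most frequent classes, + al (75) and r + (97), are the parental types, so the F1 was + al / r +.
The recombinant classes are + + and r al: 18 + 14 = 32.
Recombination frequency = 32/204 = 0.1569 ≈ 15.7%, i.e. 15.7 map units.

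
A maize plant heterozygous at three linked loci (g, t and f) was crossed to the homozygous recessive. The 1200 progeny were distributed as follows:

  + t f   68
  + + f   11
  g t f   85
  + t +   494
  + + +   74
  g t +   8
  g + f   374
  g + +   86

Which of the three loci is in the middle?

The two most frequent reciprocal classes, + t + and g + f, are the parental types, so the F1 was + t + / g + f.
The two rarest classes, g t + and + + f, are the double crossovers. Comparing them with the parentals, only the g allele has switched, so g is the middle locus and the order is t – g – f.

g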